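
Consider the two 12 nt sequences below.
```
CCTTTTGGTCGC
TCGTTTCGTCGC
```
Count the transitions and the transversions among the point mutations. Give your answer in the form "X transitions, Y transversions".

Transitions (purine↔purine or pyrimidine↔pyrimidine): 1 C→T.
Transversions (purine↔pyrimidine): 3 T→G, 7 G→C.

1 transition, 2 transversions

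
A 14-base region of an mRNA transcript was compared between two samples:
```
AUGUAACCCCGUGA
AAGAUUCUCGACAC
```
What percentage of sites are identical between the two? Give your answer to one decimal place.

Mismatches at positions 2, 4, 5, 6, 8, 10, 11, 12, 13, 14 (1-based): 10 of 14.
Identical positions: 4/14 = 28.57% → 28.6%.

28.6%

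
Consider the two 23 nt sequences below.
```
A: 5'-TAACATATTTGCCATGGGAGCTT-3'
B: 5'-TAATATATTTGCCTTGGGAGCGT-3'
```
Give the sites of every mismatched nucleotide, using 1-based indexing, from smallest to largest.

4, 14, 22

Scanning 1-based: 4: C/T; 14: A/T; 22: T/G.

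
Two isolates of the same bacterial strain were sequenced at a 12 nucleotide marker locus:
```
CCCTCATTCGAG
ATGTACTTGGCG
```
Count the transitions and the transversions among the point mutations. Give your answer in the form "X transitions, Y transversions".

Mismatches (1-based):
site 1: C→A (pyrimidine→purine, transversion)
site 2: C→T (pyrimidine→pyrimidine, transition)
site 3: C→G (pyrimidine→purine, transversion)
site 5: C→A (pyrimidine→purine, transversion)
site 6: A→C (purine→pyrimidine, transversion)
site 9: C→G (pyrimidine→purine, transversion)
site 11: A→C (purine→pyrimidine, transversion)

1 transition, 6 transversions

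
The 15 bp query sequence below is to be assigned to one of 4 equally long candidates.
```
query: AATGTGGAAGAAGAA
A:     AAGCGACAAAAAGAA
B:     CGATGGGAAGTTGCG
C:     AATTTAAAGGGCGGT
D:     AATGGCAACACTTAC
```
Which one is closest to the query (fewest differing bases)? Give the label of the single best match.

A differs at 6 bases; B differs at 9 bases; C differs at 8 bases; D differs at 9 bases. The closest is A.

A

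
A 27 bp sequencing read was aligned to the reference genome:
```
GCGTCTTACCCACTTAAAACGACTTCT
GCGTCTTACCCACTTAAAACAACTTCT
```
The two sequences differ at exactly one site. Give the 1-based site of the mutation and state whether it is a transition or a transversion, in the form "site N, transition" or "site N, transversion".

site 21, transition

The sequences differ only at site 21: G→A (purine→purine), a transition.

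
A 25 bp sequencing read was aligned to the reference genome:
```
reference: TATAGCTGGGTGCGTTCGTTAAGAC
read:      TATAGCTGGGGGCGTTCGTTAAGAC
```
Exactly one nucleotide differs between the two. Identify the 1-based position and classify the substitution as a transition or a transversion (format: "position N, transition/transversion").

The sequences differ only at position 11: T→G (pyrimidine→purine), a transversion.

position 11, transversion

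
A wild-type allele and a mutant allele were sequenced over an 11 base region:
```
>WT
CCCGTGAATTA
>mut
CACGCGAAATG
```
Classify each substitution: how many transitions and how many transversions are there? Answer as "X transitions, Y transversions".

2 transitions, 2 transversions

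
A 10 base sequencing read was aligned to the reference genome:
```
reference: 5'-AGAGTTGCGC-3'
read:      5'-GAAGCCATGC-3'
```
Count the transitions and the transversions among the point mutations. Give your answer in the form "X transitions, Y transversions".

Mismatches (1-based):
site 1: A→G (purine→purine, transition)
site 2: G→A (purine→purine, transition)
site 5: T→C (pyrimidine→pyrimidine, transition)
site 6: T→C (pyrimidine→pyrimidine, transition)
site 7: G→A (purine→purine, transition)
site 8: C→T (pyrimidine→pyrimidine, transition)

6 transitions, 0 transversions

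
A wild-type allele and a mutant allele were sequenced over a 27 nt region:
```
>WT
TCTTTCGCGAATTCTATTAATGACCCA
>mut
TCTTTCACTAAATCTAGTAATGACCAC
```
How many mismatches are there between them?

6

Mismatches (1-based): base 7: G→A; base 9: G→T; base 12: T→A; base 17: T→G; base 26: C→A; base 27: A→C.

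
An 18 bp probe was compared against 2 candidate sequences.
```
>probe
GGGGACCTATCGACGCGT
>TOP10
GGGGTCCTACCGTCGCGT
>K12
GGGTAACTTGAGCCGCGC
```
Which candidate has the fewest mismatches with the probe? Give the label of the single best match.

TOP10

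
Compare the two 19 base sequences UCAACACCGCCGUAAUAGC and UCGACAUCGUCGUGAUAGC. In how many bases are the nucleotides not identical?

Mismatches (1-based): base 3: A→G; base 7: C→U; base 10: C→U; base 14: A→G.

4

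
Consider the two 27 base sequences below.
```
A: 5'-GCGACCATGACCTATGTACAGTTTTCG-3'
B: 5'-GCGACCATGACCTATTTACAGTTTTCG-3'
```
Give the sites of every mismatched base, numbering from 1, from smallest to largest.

Scanning 1-based: 16: G/T.

16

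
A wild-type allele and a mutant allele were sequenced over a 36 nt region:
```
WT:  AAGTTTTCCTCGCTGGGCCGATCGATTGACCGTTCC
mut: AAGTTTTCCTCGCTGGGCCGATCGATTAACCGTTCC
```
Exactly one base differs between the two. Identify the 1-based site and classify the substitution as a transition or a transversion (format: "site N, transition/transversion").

site 28, transition

The sequences differ only at site 28: G→A (purine→purine), a transition.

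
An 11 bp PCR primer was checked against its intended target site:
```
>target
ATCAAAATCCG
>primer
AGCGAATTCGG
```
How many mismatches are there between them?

4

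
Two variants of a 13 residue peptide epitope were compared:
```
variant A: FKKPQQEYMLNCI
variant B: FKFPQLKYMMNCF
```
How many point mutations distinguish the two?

Mismatches (1-based): residue 3: K→F; residue 6: Q→L; residue 7: E→K; residue 10: L→M; residue 13: I→F.

5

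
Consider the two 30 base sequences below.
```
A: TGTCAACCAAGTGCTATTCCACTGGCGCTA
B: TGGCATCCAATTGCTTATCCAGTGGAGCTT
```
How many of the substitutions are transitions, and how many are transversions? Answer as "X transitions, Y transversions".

0 transitions, 8 transversions

Mismatches (1-based):
base 3: T→G (pyrimidine→purine, transversion)
base 6: A→T (purine→pyrimidine, transversion)
base 11: G→T (purine→pyrimidine, transversion)
base 16: A→T (purine→pyrimidine, transversion)
base 17: T→A (pyrimidine→purine, transversion)
base 22: C→G (pyrimidine→purine, transversion)
base 26: C→A (pyrimidine→purine, transversion)
base 30: A→T (purine→pyrimidine, transversion)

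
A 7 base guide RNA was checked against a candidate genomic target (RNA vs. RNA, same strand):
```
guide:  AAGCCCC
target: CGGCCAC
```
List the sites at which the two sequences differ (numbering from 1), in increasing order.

Differences at site 1 (A→C), site 2 (A→G), site 6 (C→A).

1, 2, 6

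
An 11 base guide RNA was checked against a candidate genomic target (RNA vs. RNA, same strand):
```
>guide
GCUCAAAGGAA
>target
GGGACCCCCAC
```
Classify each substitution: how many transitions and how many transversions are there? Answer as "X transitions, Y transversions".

Mismatches (1-based):
base 2: C→G (pyrimidine→purine, transversion)
base 3: U→G (pyrimidine→purine, transversion)
base 4: C→A (pyrimidine→purine, transversion)
base 5: A→C (purine→pyrimidine, transversion)
base 6: A→C (purine→pyrimidine, transversion)
base 7: A→C (purine→pyrimidine, transversion)
base 8: G→C (purine→pyrimidine, transversion)
base 9: G→C (purine→pyrimidine, transversion)
base 11: A→C (purine→pyrimidine, transversion)

0 transitions, 9 transversions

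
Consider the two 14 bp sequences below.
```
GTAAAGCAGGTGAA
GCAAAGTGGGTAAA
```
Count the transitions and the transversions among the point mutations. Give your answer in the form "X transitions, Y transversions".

4 transitions, 0 transversions

Mismatches (1-based):
base 2: T→C (pyrimidine→pyrimidine, transition)
base 7: C→T (pyrimidine→pyrimidine, transition)
base 8: A→G (purine→purine, transition)
base 12: G→A (purine→purine, transition)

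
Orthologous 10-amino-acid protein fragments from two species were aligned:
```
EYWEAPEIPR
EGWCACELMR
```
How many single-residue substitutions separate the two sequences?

5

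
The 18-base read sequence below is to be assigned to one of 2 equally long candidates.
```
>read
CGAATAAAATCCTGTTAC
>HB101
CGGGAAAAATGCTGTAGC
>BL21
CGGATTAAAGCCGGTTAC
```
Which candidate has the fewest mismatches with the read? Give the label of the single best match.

BL21

Hamming distances to read — HB101: 6; BL21: 4.
Smallest is BL21 with 4 mismatches.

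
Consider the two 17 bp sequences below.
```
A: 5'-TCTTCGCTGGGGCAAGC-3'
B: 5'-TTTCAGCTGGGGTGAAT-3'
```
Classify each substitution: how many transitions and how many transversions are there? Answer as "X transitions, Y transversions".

6 transitions, 1 transversion

Mismatches (1-based):
position 2: C→T (pyrimidine→pyrimidine, transition)
position 4: T→C (pyrimidine→pyrimidine, transition)
position 5: C→A (pyrimidine→purine, transversion)
position 13: C→T (pyrimidine→pyrimidine, transition)
position 14: A→G (purine→purine, transition)
position 16: G→A (purine→purine, transition)
position 17: C→T (pyrimidine→pyrimidine, transition)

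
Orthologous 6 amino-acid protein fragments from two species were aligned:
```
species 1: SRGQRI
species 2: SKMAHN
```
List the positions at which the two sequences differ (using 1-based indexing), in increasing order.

Differences at position 2 (R→K), position 3 (G→M), position 4 (Q→A), position 5 (R→H), position 6 (I→N).

2, 3, 4, 5, 6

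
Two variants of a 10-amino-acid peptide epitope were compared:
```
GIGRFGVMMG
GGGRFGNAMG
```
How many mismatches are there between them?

Mismatches (1-based): residue 2: I→G; residue 7: V→N; residue 8: M→A.

3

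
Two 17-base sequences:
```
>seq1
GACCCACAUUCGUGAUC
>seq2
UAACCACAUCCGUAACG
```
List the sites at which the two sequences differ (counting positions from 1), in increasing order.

1, 3, 10, 14, 16, 17

Differences at site 1 (G→U), site 3 (C→A), site 10 (U→C), site 14 (G→A), site 16 (U→C), site 17 (C→G).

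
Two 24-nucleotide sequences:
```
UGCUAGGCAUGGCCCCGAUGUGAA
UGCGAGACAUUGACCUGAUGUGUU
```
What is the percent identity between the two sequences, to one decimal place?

7 positions differ (4, 7, 11, 13, 16, 23, 24), so 17 of 24 match: 17/24 = 70.83%.

70.8%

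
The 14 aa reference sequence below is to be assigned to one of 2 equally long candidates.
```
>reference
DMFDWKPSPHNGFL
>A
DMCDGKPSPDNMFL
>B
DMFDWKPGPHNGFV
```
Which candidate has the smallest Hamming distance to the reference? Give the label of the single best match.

Hamming distances to reference — A: 4; B: 2.
Smallest is B with 2 mismatches.

B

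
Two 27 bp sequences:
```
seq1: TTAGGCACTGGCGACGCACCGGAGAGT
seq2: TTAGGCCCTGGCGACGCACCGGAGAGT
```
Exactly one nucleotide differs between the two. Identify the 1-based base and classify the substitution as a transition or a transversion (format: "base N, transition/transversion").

base 7, transversion

The sequences differ only at base 7: A→C (purine→pyrimidine), a transversion.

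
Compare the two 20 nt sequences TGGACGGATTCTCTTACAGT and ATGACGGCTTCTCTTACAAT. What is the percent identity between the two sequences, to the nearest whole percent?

80%

4 positions differ (1, 2, 8, 19), so 16 of 20 match: 16/20 = 80%.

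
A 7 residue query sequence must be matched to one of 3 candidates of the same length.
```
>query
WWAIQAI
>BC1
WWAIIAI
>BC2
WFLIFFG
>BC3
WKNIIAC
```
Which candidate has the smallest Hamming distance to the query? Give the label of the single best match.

BC1

BC1 differs at 1 position; BC2 differs at 5 positions; BC3 differs at 4 positions. The closest is BC1.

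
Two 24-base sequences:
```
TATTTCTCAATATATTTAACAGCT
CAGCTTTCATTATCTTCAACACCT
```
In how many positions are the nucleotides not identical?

Comparing position by position, 8 positions differ: 1 (T/C), 3 (T/G), 4 (T/C), 6 (C/T), 10 (A/T), 14 (A/C), 17 (T/C), 22 (G/C).

8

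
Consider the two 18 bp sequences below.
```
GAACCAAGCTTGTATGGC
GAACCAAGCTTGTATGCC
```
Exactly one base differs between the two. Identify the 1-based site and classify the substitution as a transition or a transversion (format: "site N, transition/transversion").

site 17, transversion

Site 17 changes G→C. G is a purine and C is a pyrimidine, so this is a transversion.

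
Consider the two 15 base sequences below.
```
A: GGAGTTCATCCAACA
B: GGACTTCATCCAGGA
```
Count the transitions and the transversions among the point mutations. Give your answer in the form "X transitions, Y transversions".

Mismatches (1-based):
position 4: G→C (purine→pyrimidine, transversion)
position 13: A→G (purine→purine, transition)
position 14: C→G (pyrimidine→purine, transversion)

1 transition, 2 transversions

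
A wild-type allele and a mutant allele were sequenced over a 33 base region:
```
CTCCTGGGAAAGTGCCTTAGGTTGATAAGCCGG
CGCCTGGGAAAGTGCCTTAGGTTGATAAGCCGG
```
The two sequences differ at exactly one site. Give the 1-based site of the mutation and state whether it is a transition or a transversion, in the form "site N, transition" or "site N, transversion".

site 2, transversion

The sequences differ only at site 2: T→G (pyrimidine→purine), a transversion.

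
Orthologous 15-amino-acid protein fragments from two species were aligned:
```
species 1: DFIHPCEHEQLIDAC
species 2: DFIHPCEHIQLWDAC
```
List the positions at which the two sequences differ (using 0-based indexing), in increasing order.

8, 11

Differences at position 8 (E→I), position 11 (I→W).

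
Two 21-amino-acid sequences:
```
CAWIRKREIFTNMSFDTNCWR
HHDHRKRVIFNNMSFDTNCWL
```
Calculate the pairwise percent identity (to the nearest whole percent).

67%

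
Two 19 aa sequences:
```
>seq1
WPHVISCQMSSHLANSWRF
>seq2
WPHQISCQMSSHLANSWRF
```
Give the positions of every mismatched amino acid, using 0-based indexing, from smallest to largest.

Scanning 0-based: 3: V/Q.

3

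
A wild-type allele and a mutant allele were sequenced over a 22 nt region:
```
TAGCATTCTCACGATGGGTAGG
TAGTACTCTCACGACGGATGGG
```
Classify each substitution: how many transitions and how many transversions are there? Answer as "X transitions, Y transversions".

Transitions (purine↔purine or pyrimidine↔pyrimidine): 4 C→T, 6 T→C, 15 T→C, 18 G→A, 20 A→G.
Transversions (purine↔pyrimidine): none.

5 transitions, 0 transversions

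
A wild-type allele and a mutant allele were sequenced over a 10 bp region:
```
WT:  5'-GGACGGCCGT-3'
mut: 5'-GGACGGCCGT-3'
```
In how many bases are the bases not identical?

The two sequences are identical at every position.

0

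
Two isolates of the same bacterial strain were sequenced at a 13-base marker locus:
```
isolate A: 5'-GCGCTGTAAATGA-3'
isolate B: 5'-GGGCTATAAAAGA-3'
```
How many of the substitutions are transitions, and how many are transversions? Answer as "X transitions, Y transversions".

Mismatches (1-based):
base 2: C→G (pyrimidine→purine, transversion)
base 6: G→A (purine→purine, transition)
base 11: T→A (pyrimidine→purine, transversion)

1 transition, 2 transversions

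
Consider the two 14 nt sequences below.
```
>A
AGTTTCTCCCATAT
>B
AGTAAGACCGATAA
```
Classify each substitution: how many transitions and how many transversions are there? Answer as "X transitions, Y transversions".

Transitions (purine↔purine or pyrimidine↔pyrimidine): none.
Transversions (purine↔pyrimidine): 4 T→A, 5 T→A, 6 C→G, 7 T→A, 10 C→G, 14 T→A.

0 transitions, 6 transversions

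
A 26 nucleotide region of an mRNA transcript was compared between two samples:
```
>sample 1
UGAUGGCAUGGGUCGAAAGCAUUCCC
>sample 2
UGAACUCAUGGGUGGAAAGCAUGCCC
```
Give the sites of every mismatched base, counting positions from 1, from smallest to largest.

Differences at site 4 (U→A), site 5 (G→C), site 6 (G→U), site 14 (C→G), site 23 (U→G).

4, 5, 6, 14, 23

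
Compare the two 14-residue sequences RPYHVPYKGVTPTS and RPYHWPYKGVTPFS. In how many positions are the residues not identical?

Mismatches (1-based): position 5: V→W; position 13: T→F.

2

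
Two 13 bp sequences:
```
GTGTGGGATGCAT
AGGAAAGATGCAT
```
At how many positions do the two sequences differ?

5

Mismatches (1-based): position 1: G→A; position 2: T→G; position 4: T→A; position 5: G→A; position 6: G→A.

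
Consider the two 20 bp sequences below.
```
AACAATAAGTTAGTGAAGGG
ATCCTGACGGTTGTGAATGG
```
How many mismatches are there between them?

The sequences differ at sites 2, 4, 5, 6, 8, 10, 12, 18 (1-based) — 8 in total.

8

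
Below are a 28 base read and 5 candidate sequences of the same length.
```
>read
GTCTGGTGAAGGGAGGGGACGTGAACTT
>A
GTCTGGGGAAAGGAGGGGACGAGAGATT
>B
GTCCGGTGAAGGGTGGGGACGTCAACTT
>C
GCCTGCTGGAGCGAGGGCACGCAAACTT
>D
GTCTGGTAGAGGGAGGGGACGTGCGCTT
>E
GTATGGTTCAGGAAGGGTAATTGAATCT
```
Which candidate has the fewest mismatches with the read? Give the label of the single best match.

B

A differs at 5 positions; B differs at 3 positions; C differs at 7 positions; D differs at 4 positions; E differs at 9 positions. The closest is B.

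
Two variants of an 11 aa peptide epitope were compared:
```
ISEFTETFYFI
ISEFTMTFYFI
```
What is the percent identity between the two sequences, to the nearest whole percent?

1 position differs (6), so 10 of 11 match: 10/11 = 90.91%.

91%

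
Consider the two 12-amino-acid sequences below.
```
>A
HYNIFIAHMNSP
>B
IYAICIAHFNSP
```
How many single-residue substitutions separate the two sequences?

4

Mismatches (1-based): residue 1: H→I; residue 3: N→A; residue 5: F→C; residue 9: M→F.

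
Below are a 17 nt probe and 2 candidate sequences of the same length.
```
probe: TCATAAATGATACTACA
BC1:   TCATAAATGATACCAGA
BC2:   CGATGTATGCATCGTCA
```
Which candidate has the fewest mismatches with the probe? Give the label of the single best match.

BC1

BC1 differs at 2 positions; BC2 differs at 9 positions. The closest is BC1.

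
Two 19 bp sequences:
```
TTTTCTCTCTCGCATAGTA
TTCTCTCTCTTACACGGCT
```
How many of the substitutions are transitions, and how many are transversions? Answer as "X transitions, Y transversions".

Mismatches (1-based):
site 3: T→C (pyrimidine→pyrimidine, transition)
site 11: C→T (pyrimidine→pyrimidine, transition)
site 12: G→A (purine→purine, transition)
site 15: T→C (pyrimidine→pyrimidine, transition)
site 16: A→G (purine→purine, transition)
site 18: T→C (pyrimidine→pyrimidine, transition)
site 19: A→T (purine→pyrimidine, transversion)

6 transitions, 1 transversion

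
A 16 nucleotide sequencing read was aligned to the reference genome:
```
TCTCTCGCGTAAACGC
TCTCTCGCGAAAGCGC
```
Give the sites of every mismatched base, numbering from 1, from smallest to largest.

Differences at site 10 (T→A), site 13 (A→G).

10, 13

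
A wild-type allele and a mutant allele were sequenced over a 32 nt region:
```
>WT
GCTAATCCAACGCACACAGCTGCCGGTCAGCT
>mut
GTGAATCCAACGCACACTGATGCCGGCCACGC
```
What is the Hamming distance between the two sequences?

The sequences differ at positions 2, 3, 18, 20, 27, 30, 31, 32 (1-based) — 8 in total.

8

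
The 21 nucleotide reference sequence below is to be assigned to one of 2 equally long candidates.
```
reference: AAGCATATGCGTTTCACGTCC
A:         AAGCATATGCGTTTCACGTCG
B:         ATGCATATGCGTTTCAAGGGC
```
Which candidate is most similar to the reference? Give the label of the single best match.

Hamming distances to reference — A: 1; B: 4.
Smallest is A with 1 mismatch.

A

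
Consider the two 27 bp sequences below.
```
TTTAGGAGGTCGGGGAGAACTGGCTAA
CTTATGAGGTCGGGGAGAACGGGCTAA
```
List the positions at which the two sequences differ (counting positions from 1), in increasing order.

Scanning 1-based: 1: T/C; 5: G/T; 21: T/G.

1, 5, 21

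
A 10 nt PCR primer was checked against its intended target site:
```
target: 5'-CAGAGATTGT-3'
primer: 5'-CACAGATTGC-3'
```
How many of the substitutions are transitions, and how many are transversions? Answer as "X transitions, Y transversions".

1 transition, 1 transversion

Transitions (purine↔purine or pyrimidine↔pyrimidine): 10 T→C.
Transversions (purine↔pyrimidine): 3 G→C.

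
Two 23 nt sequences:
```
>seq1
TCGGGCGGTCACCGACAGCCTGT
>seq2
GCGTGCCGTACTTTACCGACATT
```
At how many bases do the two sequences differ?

12

Comparing position by position, 12 bases differ: 1 (T/G), 4 (G/T), 7 (G/C), 10 (C/A), 11 (A/C), 12 (C/T), 13 (C/T), 14 (G/T), 17 (A/C), 19 (C/A), 21 (T/A), 22 (G/T).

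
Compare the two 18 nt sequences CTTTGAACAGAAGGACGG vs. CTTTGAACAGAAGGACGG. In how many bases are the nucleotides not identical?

0

No positions differ; the sequences are identical.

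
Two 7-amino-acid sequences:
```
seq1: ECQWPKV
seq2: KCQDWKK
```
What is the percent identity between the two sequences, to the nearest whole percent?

Mismatches at positions 1, 4, 5, 7 (1-based): 4 of 7.
Identical positions: 3/7 = 42.86% → 43%.

43%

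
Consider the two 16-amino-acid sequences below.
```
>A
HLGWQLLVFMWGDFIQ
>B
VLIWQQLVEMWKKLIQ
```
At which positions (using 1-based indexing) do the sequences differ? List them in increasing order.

Differences at position 1 (H→V), position 3 (G→I), position 6 (L→Q), position 9 (F→E), position 12 (G→K), position 13 (D→K), position 14 (F→L).

1, 3, 6, 9, 12, 13, 14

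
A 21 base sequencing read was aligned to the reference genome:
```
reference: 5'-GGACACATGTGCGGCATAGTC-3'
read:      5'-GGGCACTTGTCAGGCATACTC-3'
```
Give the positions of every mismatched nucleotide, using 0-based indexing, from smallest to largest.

2, 6, 10, 11, 18

Differences at position 2 (A→G), position 6 (A→T), position 10 (G→C), position 11 (C→A), position 18 (G→C).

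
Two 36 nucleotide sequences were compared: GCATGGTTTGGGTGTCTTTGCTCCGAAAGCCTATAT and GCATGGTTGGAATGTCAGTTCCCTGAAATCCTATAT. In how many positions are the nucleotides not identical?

9

The sequences differ at positions 9, 11, 12, 17, 18, 20, 22, 24, 29 (1-based) — 9 in total.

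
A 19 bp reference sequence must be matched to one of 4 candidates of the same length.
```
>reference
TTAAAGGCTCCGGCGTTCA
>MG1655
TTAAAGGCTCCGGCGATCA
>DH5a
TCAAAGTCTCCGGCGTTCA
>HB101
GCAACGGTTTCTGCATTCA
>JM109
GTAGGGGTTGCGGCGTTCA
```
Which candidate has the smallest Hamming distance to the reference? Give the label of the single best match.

MG1655

Hamming distances to reference — MG1655: 1; DH5a: 2; HB101: 7; JM109: 5.
Smallest is MG1655 with 1 mismatch.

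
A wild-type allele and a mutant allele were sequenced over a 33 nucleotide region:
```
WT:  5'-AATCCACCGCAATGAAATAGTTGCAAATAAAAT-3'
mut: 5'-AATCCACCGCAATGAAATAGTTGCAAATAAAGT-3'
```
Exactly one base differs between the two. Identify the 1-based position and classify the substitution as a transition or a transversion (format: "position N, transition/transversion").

The sequences differ only at position 32: A→G (purine→purine), a transition.

position 32, transition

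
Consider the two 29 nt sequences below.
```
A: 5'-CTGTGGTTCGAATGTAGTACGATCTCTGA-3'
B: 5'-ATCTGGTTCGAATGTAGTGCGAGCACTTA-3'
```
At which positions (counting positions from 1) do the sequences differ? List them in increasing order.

1, 3, 19, 23, 25, 28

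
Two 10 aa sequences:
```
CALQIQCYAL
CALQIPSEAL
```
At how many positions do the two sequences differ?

3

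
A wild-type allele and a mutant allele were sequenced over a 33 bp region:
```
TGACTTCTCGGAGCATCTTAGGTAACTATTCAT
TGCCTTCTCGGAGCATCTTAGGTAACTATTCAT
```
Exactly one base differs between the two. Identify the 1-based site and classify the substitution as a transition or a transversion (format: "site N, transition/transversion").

Site 3 changes A→C. A is a purine and C is a pyrimidine, so this is a transversion.

site 3, transversion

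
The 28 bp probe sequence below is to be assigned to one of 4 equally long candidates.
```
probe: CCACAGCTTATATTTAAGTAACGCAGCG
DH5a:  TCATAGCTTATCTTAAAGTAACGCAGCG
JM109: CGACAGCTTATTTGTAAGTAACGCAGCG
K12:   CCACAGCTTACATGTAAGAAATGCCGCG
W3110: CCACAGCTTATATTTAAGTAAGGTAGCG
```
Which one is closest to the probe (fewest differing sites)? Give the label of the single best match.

W3110

Hamming distances to probe — DH5a: 4; JM109: 3; K12: 5; W3110: 2.
Smallest is W3110 with 2 mismatches.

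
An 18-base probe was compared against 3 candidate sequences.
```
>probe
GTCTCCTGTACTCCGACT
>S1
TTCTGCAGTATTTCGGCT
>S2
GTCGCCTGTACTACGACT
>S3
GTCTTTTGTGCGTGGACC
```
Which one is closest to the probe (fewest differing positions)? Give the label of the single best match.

S2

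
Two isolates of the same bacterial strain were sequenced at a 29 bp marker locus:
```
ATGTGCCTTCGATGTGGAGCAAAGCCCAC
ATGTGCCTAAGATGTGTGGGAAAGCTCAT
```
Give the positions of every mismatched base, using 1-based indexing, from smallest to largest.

9, 10, 17, 18, 20, 26, 29

Differences at position 9 (T→A), position 10 (C→A), position 17 (G→T), position 18 (A→G), position 20 (C→G), position 26 (C→T), position 29 (C→T).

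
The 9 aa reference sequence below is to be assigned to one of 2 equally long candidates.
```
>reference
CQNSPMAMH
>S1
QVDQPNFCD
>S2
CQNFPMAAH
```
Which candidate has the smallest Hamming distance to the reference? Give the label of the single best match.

S1 differs at 8 residues; S2 differs at 2 residues. The closest is S2.

S2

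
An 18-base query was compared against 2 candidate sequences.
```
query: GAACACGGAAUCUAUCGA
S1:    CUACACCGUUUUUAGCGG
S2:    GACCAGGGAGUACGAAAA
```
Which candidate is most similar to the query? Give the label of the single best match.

S1

Hamming distances to query — S1: 8; S2: 9.
Smallest is S1 with 8 mismatches.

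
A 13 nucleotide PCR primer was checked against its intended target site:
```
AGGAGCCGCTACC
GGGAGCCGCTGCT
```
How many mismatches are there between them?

3

The sequences differ at bases 1, 11, 13 (1-based) — 3 in total.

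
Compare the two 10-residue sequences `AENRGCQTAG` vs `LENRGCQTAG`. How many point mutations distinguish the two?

Mismatches (1-based): residue 1: A→L.

1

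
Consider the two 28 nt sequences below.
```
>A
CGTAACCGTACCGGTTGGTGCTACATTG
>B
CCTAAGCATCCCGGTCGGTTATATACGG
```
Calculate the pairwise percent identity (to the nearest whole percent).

64%

Mismatches at positions 2, 6, 8, 10, 16, 20, 21, 24, 26, 27 (1-based): 10 of 28.
Identical positions: 18/28 = 64.29% → 64%.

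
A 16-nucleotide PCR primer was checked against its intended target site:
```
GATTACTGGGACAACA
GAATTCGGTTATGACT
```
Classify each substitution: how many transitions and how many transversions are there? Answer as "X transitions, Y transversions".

Transitions (purine↔purine or pyrimidine↔pyrimidine): 12 C→T, 13 A→G.
Transversions (purine↔pyrimidine): 3 T→A, 5 A→T, 7 T→G, 9 G→T, 10 G→T, 16 A→T.

2 transitions, 6 transversions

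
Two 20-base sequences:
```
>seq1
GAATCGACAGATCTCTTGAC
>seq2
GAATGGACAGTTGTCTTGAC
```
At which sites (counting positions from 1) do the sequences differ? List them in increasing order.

5, 11, 13

Differences at site 5 (C→G), site 11 (A→T), site 13 (C→G).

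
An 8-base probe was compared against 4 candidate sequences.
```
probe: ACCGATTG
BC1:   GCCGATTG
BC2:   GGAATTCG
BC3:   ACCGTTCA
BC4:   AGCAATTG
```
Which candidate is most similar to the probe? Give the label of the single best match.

BC1

BC1 differs at 1 position; BC2 differs at 6 positions; BC3 differs at 3 positions; BC4 differs at 2 positions. The closest is BC1.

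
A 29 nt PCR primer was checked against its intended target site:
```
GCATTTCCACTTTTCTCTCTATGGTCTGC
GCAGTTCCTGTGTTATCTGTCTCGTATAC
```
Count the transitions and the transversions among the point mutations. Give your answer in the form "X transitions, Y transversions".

1 transition, 9 transversions

Mismatches (1-based):
position 4: T→G (pyrimidine→purine, transversion)
position 9: A→T (purine→pyrimidine, transversion)
position 10: C→G (pyrimidine→purine, transversion)
position 12: T→G (pyrimidine→purine, transversion)
position 15: C→A (pyrimidine→purine, transversion)
position 19: C→G (pyrimidine→purine, transversion)
position 21: A→C (purine→pyrimidine, transversion)
position 23: G→C (purine→pyrimidine, transversion)
position 26: C→A (pyrimidine→purine, transversion)
position 28: G→A (purine→purine, transition)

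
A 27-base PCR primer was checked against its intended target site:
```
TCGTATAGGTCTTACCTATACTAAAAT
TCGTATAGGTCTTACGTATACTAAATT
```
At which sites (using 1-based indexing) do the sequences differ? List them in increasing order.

16, 26

Differences at site 16 (C→G), site 26 (A→T).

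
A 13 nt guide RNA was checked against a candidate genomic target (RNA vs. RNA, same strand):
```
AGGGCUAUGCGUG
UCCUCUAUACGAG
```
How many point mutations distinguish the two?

Comparing position by position, 6 bases differ: 1 (A/U), 2 (G/C), 3 (G/C), 4 (G/U), 9 (G/A), 12 (U/A).

6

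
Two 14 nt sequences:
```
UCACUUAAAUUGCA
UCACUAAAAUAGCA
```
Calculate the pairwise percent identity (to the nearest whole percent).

86%

Mismatches at positions 6, 11 (1-based): 2 of 14.
Identical positions: 12/14 = 85.71% → 86%.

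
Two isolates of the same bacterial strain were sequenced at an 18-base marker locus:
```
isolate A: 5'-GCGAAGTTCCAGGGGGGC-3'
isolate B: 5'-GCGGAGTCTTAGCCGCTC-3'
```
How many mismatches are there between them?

8

The sequences differ at sites 4, 8, 9, 10, 13, 14, 16, 17 (1-based) — 8 in total.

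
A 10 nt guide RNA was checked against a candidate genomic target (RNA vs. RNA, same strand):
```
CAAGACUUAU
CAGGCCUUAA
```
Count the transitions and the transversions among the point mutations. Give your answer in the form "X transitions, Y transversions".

1 transition, 2 transversions

Transitions (purine↔purine or pyrimidine↔pyrimidine): 3 A→G.
Transversions (purine↔pyrimidine): 5 A→C, 10 U→A.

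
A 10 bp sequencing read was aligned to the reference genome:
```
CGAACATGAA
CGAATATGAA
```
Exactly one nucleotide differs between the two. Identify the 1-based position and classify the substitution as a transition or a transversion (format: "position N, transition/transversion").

position 5, transition

The sequences differ only at position 5: C→T (pyrimidine→pyrimidine), a transition.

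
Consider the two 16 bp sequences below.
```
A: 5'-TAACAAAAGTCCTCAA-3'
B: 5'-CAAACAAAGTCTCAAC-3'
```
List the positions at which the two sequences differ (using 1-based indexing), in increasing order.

1, 4, 5, 12, 13, 14, 16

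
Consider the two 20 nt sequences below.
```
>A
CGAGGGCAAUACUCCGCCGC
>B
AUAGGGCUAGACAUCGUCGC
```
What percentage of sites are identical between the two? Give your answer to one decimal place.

65.0%

Mismatches at positions 1, 2, 8, 10, 13, 14, 17 (1-based): 7 of 20.
Identical positions: 13/20 = 65% → 65.0%.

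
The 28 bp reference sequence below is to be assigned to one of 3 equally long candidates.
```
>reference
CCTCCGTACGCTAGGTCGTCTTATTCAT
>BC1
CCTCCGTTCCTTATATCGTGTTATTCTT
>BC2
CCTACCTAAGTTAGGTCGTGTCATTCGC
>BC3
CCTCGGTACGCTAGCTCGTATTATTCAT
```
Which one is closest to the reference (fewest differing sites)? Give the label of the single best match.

Hamming distances to reference — BC1: 7; BC2: 8; BC3: 3.
Smallest is BC3 with 3 mismatches.

BC3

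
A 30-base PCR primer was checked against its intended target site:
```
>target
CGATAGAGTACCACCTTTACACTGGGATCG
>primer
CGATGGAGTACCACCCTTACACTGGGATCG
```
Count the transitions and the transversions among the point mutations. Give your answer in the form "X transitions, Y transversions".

2 transitions, 0 transversions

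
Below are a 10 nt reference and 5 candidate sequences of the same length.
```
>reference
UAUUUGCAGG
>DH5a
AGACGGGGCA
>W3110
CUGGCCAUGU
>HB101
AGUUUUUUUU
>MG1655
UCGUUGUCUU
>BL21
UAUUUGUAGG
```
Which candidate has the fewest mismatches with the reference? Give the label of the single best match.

Hamming distances to reference — DH5a: 9; W3110: 9; HB101: 7; MG1655: 6; BL21: 1.
Smallest is BL21 with 1 mismatch.

BL21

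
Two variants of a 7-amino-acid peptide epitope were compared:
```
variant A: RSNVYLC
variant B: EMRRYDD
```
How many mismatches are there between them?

6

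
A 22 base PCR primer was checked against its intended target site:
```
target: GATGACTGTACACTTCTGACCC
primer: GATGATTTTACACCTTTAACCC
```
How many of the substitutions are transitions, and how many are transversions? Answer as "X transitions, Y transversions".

4 transitions, 1 transversion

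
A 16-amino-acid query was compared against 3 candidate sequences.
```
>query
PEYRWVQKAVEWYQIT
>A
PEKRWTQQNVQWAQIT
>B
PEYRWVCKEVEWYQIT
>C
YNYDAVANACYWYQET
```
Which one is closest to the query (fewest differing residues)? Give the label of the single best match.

B

A differs at 6 residues; B differs at 2 residues; C differs at 9 residues. The closest is B.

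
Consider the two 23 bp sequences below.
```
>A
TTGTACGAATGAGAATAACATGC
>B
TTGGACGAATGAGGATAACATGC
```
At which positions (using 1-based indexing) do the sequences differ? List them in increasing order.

4, 14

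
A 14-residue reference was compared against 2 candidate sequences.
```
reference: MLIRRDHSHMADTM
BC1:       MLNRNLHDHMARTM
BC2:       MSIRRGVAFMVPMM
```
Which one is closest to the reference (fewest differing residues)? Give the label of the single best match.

Hamming distances to reference — BC1: 5; BC2: 8.
Smallest is BC1 with 5 mismatches.

BC1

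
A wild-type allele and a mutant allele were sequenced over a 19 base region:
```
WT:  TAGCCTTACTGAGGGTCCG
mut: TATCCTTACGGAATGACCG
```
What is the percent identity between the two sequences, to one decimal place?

Mismatches at positions 3, 10, 13, 14, 16 (1-based): 5 of 19.
Identical positions: 14/19 = 73.68% → 73.7%.

73.7%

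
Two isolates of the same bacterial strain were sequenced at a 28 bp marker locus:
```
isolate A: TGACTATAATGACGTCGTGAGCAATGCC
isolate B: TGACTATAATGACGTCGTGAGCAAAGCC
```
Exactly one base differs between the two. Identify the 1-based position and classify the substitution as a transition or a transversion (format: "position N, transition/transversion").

Position 25 changes T→A. T is a pyrimidine and A is a purine, so this is a transversion.

position 25, transversion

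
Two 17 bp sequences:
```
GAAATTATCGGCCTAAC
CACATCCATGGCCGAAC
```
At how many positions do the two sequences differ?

Mismatches (1-based): position 1: G→C; position 3: A→C; position 6: T→C; position 7: A→C; position 8: T→A; position 9: C→T; position 14: T→G.

7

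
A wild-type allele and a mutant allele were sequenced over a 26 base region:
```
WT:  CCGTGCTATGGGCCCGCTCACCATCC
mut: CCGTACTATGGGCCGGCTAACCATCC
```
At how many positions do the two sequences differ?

3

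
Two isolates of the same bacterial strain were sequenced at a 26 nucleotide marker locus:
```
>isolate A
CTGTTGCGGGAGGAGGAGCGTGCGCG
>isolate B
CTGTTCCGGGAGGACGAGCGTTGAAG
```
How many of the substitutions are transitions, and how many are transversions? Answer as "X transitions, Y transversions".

1 transition, 5 transversions

Mismatches (1-based):
base 6: G→C (purine→pyrimidine, transversion)
base 15: G→C (purine→pyrimidine, transversion)
base 22: G→T (purine→pyrimidine, transversion)
base 23: C→G (pyrimidine→purine, transversion)
base 24: G→A (purine→purine, transition)
base 25: C→A (pyrimidine→purine, transversion)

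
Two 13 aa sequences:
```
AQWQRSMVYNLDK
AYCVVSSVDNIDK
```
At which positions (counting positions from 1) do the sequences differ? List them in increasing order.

Scanning 1-based: 2: Q/Y; 3: W/C; 4: Q/V; 5: R/V; 7: M/S; 9: Y/D; 11: L/I.

2, 3, 4, 5, 7, 9, 11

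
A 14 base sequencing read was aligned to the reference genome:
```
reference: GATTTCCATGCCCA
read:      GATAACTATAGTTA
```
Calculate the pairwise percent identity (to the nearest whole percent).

7 positions differ (4, 5, 7, 10, 11, 12, 13), so 7 of 14 match: 7/14 = 50%.

50%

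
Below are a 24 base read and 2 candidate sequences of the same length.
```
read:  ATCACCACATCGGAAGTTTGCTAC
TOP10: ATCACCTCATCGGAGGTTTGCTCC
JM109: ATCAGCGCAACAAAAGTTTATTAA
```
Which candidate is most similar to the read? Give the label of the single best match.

TOP10

TOP10 differs at 3 bases; JM109 differs at 8 bases. The closest is TOP10.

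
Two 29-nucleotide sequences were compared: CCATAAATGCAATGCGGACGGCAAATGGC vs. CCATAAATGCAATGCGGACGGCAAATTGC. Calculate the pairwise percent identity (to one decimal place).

Mismatch at position 27 (1-based): 1 of 29.
Identical positions: 28/29 = 96.55% → 96.6%.

96.6%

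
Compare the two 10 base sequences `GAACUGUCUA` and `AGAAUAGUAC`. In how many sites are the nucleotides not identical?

8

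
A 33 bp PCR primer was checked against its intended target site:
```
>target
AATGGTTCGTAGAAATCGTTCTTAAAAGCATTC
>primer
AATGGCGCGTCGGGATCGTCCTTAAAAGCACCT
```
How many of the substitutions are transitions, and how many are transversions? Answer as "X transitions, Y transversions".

7 transitions, 2 transversions

Transitions (purine↔purine or pyrimidine↔pyrimidine): 6 T→C, 13 A→G, 14 A→G, 20 T→C, 31 T→C, 32 T→C, 33 C→T.
Transversions (purine↔pyrimidine): 7 T→G, 11 A→C.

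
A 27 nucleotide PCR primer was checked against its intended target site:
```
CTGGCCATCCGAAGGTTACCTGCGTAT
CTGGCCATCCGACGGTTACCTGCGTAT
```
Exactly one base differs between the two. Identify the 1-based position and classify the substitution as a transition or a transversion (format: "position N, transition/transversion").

The sequences differ only at position 13: A→C (purine→pyrimidine), a transversion.

position 13, transversion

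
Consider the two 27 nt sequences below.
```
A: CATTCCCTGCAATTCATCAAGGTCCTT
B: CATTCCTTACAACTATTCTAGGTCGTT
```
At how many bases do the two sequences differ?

7

Mismatches (1-based): base 7: C→T; base 9: G→A; base 13: T→C; base 15: C→A; base 16: A→T; base 19: A→T; base 25: C→G.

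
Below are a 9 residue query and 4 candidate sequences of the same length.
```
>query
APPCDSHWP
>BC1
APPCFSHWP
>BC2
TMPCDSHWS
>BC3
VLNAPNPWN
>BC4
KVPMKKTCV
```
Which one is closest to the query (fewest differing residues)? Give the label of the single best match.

Hamming distances to query — BC1: 1; BC2: 3; BC3: 8; BC4: 8.
Smallest is BC1 with 1 mismatch.

BC1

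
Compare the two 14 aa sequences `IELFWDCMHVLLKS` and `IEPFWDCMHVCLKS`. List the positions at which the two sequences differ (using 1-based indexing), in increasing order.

3, 11

Differences at position 3 (L→P), position 11 (L→C).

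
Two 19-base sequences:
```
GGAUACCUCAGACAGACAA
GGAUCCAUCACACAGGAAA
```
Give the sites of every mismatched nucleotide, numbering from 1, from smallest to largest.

Differences at site 5 (A→C), site 7 (C→A), site 11 (G→C), site 16 (A→G), site 17 (C→A).

5, 7, 11, 16, 17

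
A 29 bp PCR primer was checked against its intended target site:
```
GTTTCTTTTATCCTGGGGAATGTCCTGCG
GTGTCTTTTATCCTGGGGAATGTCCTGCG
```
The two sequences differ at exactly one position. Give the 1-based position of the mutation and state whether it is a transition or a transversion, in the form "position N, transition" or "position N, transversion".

position 3, transversion

Position 3 changes T→G. T is a pyrimidine and G is a purine, so this is a transversion.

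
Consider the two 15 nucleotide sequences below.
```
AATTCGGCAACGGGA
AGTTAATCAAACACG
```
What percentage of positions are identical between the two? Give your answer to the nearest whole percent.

9 positions differ (2, 5, 6, 7, 11, 12, 13, 14, 15), so 6 of 15 match: 6/15 = 40%.

40%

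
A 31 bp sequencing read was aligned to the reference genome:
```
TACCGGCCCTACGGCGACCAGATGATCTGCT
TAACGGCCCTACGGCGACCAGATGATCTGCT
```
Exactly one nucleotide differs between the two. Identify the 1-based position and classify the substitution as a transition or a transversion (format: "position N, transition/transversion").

Position 3 changes C→A. C is a pyrimidine and A is a purine, so this is a transversion.

position 3, transversion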